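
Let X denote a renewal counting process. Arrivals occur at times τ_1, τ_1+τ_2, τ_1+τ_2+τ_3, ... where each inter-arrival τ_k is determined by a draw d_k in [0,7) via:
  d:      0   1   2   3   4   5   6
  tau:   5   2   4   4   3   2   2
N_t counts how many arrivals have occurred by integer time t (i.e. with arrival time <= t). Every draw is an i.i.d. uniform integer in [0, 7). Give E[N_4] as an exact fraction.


51/49

Inter-arrival values over d=0..6: [5, 2, 4, 4, 3, 2, 2]
Each d has probability 1/7, so the pmf of τ is: f(2) = 3/7, f(3) = 1/7, f(4) = 2/7, f(5) = 1/7
Renewal equation for m(n) = E[N_n]: condition on τ_1 = k (if k <= n, one arrival plus a fresh copy on the remaining n−k steps): m(n) = F(n) + Σ_{k<=n} f(k)·m(n−k), where F(n) = P(τ <= n) and m(0) = 0
m(1) = F(1) = 0
m(2) = F(2) = 3/7
m(3) = F(3) = 4/7
m(4) = F(4) + f(2)·m(2) = 6/7 + 3/7·3/7 = 51/49
E[N_4] = m(4) = 51/49


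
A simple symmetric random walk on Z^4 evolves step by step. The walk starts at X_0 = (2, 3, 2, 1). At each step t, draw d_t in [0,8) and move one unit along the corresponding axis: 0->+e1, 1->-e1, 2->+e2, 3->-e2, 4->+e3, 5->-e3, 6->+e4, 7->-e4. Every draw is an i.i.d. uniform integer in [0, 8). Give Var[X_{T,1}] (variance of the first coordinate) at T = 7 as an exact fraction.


7/4

Outcome values over d=0..7: [1, -1, 0, 0, 0, 0, 0, 0]
Σy = 0, Σy² = 2, M = 8
μ = 0/8 = 0,  σ² = 2/8 − (0)² = 1/4
Independent increments: Var[X_7] = 7·σ² = 7·(1/4) = 7/4


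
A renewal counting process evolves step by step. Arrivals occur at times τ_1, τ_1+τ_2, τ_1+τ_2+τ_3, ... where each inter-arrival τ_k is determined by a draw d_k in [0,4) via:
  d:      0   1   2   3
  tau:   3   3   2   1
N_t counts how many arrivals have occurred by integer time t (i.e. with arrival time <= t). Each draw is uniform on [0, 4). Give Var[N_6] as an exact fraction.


7099439/16777216

Inter-arrival values over d=0..3: [3, 3, 2, 1]
Each d has probability 1/4, so the pmf of τ is: f(1) = 1/4, f(2) = 1/4, f(3) = 1/2
Let p_n(j) = P(N_n = j), with p_0 = [1]. Condition on τ_1: p_n(0) = P(τ > n), and for j >= 1, p_n(j) = Σ_{k<=n} f(k)·p_{n−k}(j−1)
p_1 = [3/4, 1/4]  (j = 0..1)
p_2 = [1/2, 7/16, 1/16]  (j = 0..2)
p_3 = [0, 13/16, 11/64, 1/64]  (j = 0..3)
p_4 = [0, 1/2, 7/16, 15/256, 1/256]  (j = 0..4)
p_5 = [0, 1/4, 35/64, 47/256, 19/1024, 1/1024]  (j = 0..5)
p_6 = [0, 0, 19/32, 85/256, 35/512, 23/4096, 1/4096]  (j = 0..6)
E[N_6] = Σ j·p_6(j) = 10185/4096;  E[N_6²] = Σ j²·p_6(j) = 27059/4096
Var[N_6] = 27059/4096 − (10185/4096)² = 7099439/16777216


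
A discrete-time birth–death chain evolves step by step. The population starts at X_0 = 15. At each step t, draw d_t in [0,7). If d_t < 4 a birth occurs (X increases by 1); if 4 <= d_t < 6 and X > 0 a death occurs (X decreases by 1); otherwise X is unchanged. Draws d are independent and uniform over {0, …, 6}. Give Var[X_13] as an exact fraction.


X can drop by at most 1 per step and X_0 = 15 > T = 13, so X_t >= 15 − t >= 2 > 0 for every t <= 13: the floor at 0 (the 'and X > 0' condition) never binds. Hence X_13 = X_0 + Σ_{t<13} Y_t with i.i.d. increments Y_t = y(d_t) ∈ {+1, −1, 0}.
Outcome values over d=0..6: [1, 1, 1, 1, -1, -1, 0]
Σy = 2, Σy² = 6, M = 7
μ = 2/7 = 2/7,  σ² = 6/7 − (2/7)² = 38/49
Independent increments: Var[X_13] = 13·σ² = 13·(38/49) = 494/49

494/49


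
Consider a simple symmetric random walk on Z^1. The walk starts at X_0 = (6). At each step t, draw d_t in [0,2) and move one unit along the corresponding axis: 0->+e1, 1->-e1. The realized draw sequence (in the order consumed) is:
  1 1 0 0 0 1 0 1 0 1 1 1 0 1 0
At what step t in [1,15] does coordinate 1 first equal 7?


5

t=0: X=(6), d=1 → -e1, X_1=(5)
t=1: X=(5), d=1 → -e1, X_2=(4)
t=2: X=(4), d=0 → +e1, X_3=(5)
t=3: X=(5), d=0 → +e1, X_4=(6)
t=4: X=(6), d=0 → +e1, X_5=(7)
t=5: X=(7), d=1 → -e1, X_6=(6)
t=6: X=(6), d=0 → +e1, X_7=(7)
t=7: X=(7), d=1 → -e1, X_8=(6)
t=8: X=(6), d=0 → +e1, X_9=(7)
t=9: X=(7), d=1 → -e1, X_10=(6)
t=10: X=(6), d=1 → -e1, X_11=(5)
t=11: X=(5), d=1 → -e1, X_12=(4)
t=12: X=(4), d=0 → +e1, X_13=(5)
t=13: X=(5), d=1 → -e1, X_14=(4)
t=14: X=(4), d=0 → +e1, X_15=(5)


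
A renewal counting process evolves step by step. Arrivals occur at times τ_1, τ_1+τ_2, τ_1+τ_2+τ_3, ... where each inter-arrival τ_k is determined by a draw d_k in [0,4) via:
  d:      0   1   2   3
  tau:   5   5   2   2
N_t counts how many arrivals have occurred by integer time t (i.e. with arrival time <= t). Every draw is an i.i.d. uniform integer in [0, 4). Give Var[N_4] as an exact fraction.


Inter-arrival values over d=0..3: [5, 5, 2, 2]
Each d has probability 1/4, so the pmf of τ is: f(2) = 1/2, f(5) = 1/2
Let p_n(j) = P(N_n = j), with p_0 = [1]. Condition on τ_1: p_n(0) = P(τ > n), and for j >= 1, p_n(j) = Σ_{k<=n} f(k)·p_{n−k}(j−1)
p_1 = [1]  (j = 0)
p_2 = [1/2, 1/2]  (j = 0..1)
p_3 = [1/2, 1/2]  (j = 0..1)
p_4 = [1/2, 1/4, 1/4]  (j = 0..2)
E[N_4] = Σ j·p_4(j) = 3/4;  E[N_4²] = Σ j²·p_4(j) = 5/4
Var[N_4] = 5/4 − (3/4)² = 11/16

11/16


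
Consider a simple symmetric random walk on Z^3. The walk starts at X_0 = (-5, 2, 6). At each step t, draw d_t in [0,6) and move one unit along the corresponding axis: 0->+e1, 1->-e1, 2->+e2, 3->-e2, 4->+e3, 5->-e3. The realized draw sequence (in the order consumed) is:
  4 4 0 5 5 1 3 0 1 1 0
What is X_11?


t=0: X=(-5, 2, 6), d=4 → +e3, X_1=(-5, 2, 7)
t=1: X=(-5, 2, 7), d=4 → +e3, X_2=(-5, 2, 8)
t=2: X=(-5, 2, 8), d=0 → +e1, X_3=(-4, 2, 8)
t=3: X=(-4, 2, 8), d=5 → -e3, X_4=(-4, 2, 7)
t=4: X=(-4, 2, 7), d=5 → -e3, X_5=(-4, 2, 6)
t=5: X=(-4, 2, 6), d=1 → -e1, X_6=(-5, 2, 6)
t=6: X=(-5, 2, 6), d=3 → -e2, X_7=(-5, 1, 6)
t=7: X=(-5, 1, 6), d=0 → +e1, X_8=(-4, 1, 6)
t=8: X=(-4, 1, 6), d=1 → -e1, X_9=(-5, 1, 6)
t=9: X=(-5, 1, 6), d=1 → -e1, X_10=(-6, 1, 6)
t=10: X=(-6, 1, 6), d=0 → +e1, X_11=(-5, 1, 6)

(-5, 1, 6)


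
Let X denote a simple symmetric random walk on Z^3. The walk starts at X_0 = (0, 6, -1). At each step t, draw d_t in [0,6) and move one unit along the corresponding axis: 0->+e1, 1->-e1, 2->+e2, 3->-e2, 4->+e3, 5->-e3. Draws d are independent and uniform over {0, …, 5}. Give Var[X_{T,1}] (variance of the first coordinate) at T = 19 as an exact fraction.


19/3

Outcome values over d=0..5: [1, -1, 0, 0, 0, 0]
Σy = 0, Σy² = 2, M = 6
μ = 0/6 = 0,  σ² = 2/6 − (0)² = 1/3
Independent increments: Var[X_19] = 19·σ² = 19·(1/3) = 19/3


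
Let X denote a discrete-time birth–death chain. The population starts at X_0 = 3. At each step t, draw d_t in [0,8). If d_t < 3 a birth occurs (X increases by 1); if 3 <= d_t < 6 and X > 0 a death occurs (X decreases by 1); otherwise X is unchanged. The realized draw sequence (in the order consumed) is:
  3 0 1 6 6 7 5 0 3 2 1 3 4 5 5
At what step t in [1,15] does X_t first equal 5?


t=0: X=3, d=3 → death, X_1=2
t=1: X=2, d=0 → birth, X_2=3
t=2: X=3, d=1 → birth, X_3=4
t=3: X=4, d=6 → hold, X_4=4
t=4: X=4, d=6 → hold, X_5=4
t=5: X=4, d=7 → hold, X_6=4
t=6: X=4, d=5 → death, X_7=3
t=7: X=3, d=0 → birth, X_8=4
t=8: X=4, d=3 → death, X_9=3
t=9: X=3, d=2 → birth, X_10=4
t=10: X=4, d=1 → birth, X_11=5
t=11: X=5, d=3 → death, X_12=4
t=12: X=4, d=4 → death, X_13=3
t=13: X=3, d=5 → death, X_14=2
t=14: X=2, d=5 → death, X_15=1

11


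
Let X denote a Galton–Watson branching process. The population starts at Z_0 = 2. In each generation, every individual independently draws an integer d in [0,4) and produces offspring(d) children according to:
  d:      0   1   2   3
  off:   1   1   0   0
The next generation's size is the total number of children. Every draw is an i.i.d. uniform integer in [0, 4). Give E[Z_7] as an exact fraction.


1/64

Outcome values over d=0..3: [1, 1, 0, 0]
Σy = 2, Σy² = 2, M = 4
μ = 2/4 = 1/2,  σ² = 2/4 − (1/2)² = 1/4
E[Z_0] = 2
E[Z_1] = 1/2·E[Z_0] = 1
E[Z_2] = 1/2·E[Z_1] = 1/2
E[Z_3] = 1/2·E[Z_2] = 1/4
E[Z_4] = 1/2·E[Z_3] = 1/8
E[Z_5] = 1/2·E[Z_4] = 1/16
E[Z_6] = 1/2·E[Z_5] = 1/32
E[Z_7] = 1/2·E[Z_6] = 1/64


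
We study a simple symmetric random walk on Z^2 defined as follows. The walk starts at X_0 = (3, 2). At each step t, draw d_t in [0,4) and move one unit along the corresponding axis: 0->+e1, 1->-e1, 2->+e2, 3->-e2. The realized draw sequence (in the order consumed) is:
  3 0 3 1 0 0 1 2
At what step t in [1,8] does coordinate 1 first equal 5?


6

t=0: X=(3, 2), d=3 → -e2, X_1=(3, 1)
t=1: X=(3, 1), d=0 → +e1, X_2=(4, 1)
t=2: X=(4, 1), d=3 → -e2, X_3=(4, 0)
t=3: X=(4, 0), d=1 → -e1, X_4=(3, 0)
t=4: X=(3, 0), d=0 → +e1, X_5=(4, 0)
t=5: X=(4, 0), d=0 → +e1, X_6=(5, 0)
t=6: X=(5, 0), d=1 → -e1, X_7=(4, 0)
t=7: X=(4, 0), d=2 → +e2, X_8=(4, 1)


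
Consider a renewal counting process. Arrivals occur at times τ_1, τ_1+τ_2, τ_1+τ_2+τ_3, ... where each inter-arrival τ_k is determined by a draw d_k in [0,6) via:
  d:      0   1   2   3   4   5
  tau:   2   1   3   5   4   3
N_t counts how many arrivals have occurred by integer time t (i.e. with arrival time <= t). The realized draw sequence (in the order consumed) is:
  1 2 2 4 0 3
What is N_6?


draw d_1=1: τ_1=1, arrival time A_1=1
draw d_2=2: τ_2=3, arrival time A_2=4
draw d_3=2: τ_3=3, arrival time A_3=7
draw d_4=4: τ_4=4, arrival time A_4=11
draw d_5=0: τ_5=2, arrival time A_5=13
draw d_6=3: τ_6=5, arrival time A_6=18
N_t over t=0..6: 0:0 1:1 2:1 3:1 4:2 5:2 6:2

2


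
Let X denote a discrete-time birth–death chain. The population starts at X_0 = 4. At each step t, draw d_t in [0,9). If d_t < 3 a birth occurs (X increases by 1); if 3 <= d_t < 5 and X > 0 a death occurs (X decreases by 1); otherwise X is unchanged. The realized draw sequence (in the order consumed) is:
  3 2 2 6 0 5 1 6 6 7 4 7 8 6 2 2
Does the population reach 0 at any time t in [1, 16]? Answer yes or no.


t=0: X=4, d=3 → death, X_1=3
t=1: X=3, d=2 → birth, X_2=4
t=2: X=4, d=2 → birth, X_3=5
t=3: X=5, d=6 → hold, X_4=5
t=4: X=5, d=0 → birth, X_5=6
t=5: X=6, d=5 → hold, X_6=6
t=6: X=6, d=1 → birth, X_7=7
t=7: X=7, d=6 → hold, X_8=7
t=8: X=7, d=6 → hold, X_9=7
t=9: X=7, d=7 → hold, X_10=7
t=10: X=7, d=4 → death, X_11=6
t=11: X=6, d=7 → hold, X_12=6
t=12: X=6, d=8 → hold, X_13=6
t=13: X=6, d=6 → hold, X_14=6
t=14: X=6, d=2 → birth, X_15=7
t=15: X=7, d=2 → birth, X_16=8

no


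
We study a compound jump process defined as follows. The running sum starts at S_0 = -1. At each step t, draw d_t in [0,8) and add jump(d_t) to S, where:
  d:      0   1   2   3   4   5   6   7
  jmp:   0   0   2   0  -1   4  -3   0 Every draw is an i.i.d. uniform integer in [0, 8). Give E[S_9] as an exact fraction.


5/4

Outcome values over d=0..7: [0, 0, 2, 0, -1, 4, -3, 0]
Σy = 2, Σy² = 30, M = 8
μ = 2/8 = 1/4,  σ² = 30/8 − (1/4)² = 59/16
E[S_9] = -1 + 9·(1/4) = 5/4


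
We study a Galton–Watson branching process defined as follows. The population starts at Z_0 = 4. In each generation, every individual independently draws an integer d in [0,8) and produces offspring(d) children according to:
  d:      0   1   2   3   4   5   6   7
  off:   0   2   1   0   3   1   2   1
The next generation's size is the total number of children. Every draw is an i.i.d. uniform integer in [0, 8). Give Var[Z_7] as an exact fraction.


14470546875/67108864

Outcome values over d=0..7: [0, 2, 1, 0, 3, 1, 2, 1]
Σy = 10, Σy² = 20, M = 8
μ = 10/8 = 5/4,  σ² = 20/8 − (5/4)² = 15/16
V_0 = 0, E_0 = 4
V_1 = 15/16·E_0 + (5/4)²·V_0 = 15/4;  E_1 = 5
V_2 = 15/16·E_1 + (5/4)²·V_1 = 675/64;  E_2 = 25/4
V_3 = 15/16·E_2 + (5/4)²·V_2 = 22875/1024;  E_3 = 125/16
V_4 = 15/16·E_3 + (5/4)²·V_3 = 691875/16384;  E_4 = 625/64
V_5 = 15/16·E_4 + (5/4)²·V_4 = 19696875/262144;  E_5 = 3125/256
V_6 = 15/16·E_5 + (5/4)²·V_5 = 540421875/4194304;  E_6 = 15625/1024
V_7 = 15/16·E_6 + (5/4)²·V_6 = 14470546875/67108864;  E_7 = 78125/4096


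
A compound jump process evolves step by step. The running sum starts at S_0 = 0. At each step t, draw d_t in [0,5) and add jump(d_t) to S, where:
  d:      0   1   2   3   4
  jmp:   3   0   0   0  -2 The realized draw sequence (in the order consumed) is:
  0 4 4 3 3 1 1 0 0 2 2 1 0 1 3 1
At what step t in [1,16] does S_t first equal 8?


13

t=0: S=0, d=0, jump=3, S_1=3
t=1: S=3, d=4, jump=-2, S_2=1
t=2: S=1, d=4, jump=-2, S_3=-1
t=3: S=-1, d=3, jump=0, S_4=-1
t=4: S=-1, d=3, jump=0, S_5=-1
t=5: S=-1, d=1, jump=0, S_6=-1
t=6: S=-1, d=1, jump=0, S_7=-1
t=7: S=-1, d=0, jump=3, S_8=2
t=8: S=2, d=0, jump=3, S_9=5
t=9: S=5, d=2, jump=0, S_10=5
t=10: S=5, d=2, jump=0, S_11=5
t=11: S=5, d=1, jump=0, S_12=5
t=12: S=5, d=0, jump=3, S_13=8
t=13: S=8, d=1, jump=0, S_14=8
t=14: S=8, d=3, jump=0, S_15=8
t=15: S=8, d=1, jump=0, S_16=8


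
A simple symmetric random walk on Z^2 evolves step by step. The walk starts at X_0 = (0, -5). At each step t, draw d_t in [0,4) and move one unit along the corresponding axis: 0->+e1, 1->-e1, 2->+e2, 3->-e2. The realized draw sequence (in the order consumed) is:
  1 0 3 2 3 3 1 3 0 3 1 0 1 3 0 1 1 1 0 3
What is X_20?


t=0: X=(0, -5), d=1 → -e1, X_1=(-1, -5)
t=1: X=(-1, -5), d=0 → +e1, X_2=(0, -5)
t=2: X=(0, -5), d=3 → -e2, X_3=(0, -6)
t=3: X=(0, -6), d=2 → +e2, X_4=(0, -5)
t=4: X=(0, -5), d=3 → -e2, X_5=(0, -6)
t=5: X=(0, -6), d=3 → -e2, X_6=(0, -7)
t=6: X=(0, -7), d=1 → -e1, X_7=(-1, -7)
t=7: X=(-1, -7), d=3 → -e2, X_8=(-1, -8)
t=8: X=(-1, -8), d=0 → +e1, X_9=(0, -8)
t=9: X=(0, -8), d=3 → -e2, X_10=(0, -9)
t=10: X=(0, -9), d=1 → -e1, X_11=(-1, -9)
t=11: X=(-1, -9), d=0 → +e1, X_12=(0, -9)
t=12: X=(0, -9), d=1 → -e1, X_13=(-1, -9)
t=13: X=(-1, -9), d=3 → -e2, X_14=(-1, -10)
t=14: X=(-1, -10), d=0 → +e1, X_15=(0, -10)
t=15: X=(0, -10), d=1 → -e1, X_16=(-1, -10)
t=16: X=(-1, -10), d=1 → -e1, X_17=(-2, -10)
t=17: X=(-2, -10), d=1 → -e1, X_18=(-3, -10)
t=18: X=(-3, -10), d=0 → +e1, X_19=(-2, -10)
t=19: X=(-2, -10), d=3 → -e2, X_20=(-2, -11)

(-2, -11)


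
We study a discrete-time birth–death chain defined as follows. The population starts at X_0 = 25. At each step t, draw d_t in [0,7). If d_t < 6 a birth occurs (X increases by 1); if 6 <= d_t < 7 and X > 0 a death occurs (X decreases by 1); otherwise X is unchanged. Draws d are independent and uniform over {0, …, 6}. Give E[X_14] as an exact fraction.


35

X can drop by at most 1 per step and X_0 = 25 > T = 14, so X_t >= 25 − t >= 11 > 0 for every t <= 14: the floor at 0 (the 'and X > 0' condition) never binds. Hence X_14 = X_0 + Σ_{t<14} Y_t with i.i.d. increments Y_t = y(d_t) ∈ {+1, −1, 0}.
Outcome values over d=0..6: [1, 1, 1, 1, 1, 1, -1]
Σy = 5, Σy² = 7, M = 7
μ = 5/7 = 5/7,  σ² = 7/7 − (5/7)² = 24/49
E[X_14] = 25 + 14·(5/7) = 35


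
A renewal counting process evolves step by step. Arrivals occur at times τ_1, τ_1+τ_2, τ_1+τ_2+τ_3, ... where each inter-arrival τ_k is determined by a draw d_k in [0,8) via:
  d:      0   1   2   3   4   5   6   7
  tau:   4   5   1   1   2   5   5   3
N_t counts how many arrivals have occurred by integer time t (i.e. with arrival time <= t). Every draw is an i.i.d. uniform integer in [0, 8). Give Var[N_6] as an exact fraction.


9839839/16777216

Inter-arrival values over d=0..7: [4, 5, 1, 1, 2, 5, 5, 3]
Each d has probability 1/8, so the pmf of τ is: f(1) = 1/4, f(2) = 1/8, f(3) = 1/8, f(4) = 1/8, f(5) = 3/8
Let p_n(j) = P(N_n = j), with p_0 = [1]. Condition on τ_1: p_n(0) = P(τ > n), and for j >= 1, p_n(j) = Σ_{k<=n} f(k)·p_{n−k}(j−1)
p_1 = [3/4, 1/4]  (j = 0..1)
p_2 = [5/8, 5/16, 1/16]  (j = 0..2)
p_3 = [1/2, 3/8, 7/64, 1/64]  (j = 0..3)
p_4 = [3/8, 27/64, 21/128, 9/256, 1/256]  (j = 0..4)
p_5 = [0, 45/64, 57/256, 1/16, 11/1024, 1/1024]  (j = 0..5)
p_6 = [0, 15/32, 209/512, 25/256, 45/2048, 13/4096, 1/4096]  (j = 0..6)
E[N_6] = Σ j·p_6(j) = 6895/4096;  E[N_6²] = Σ j²·p_6(j) = 14009/4096
Var[N_6] = 14009/4096 − (6895/4096)² = 9839839/16777216


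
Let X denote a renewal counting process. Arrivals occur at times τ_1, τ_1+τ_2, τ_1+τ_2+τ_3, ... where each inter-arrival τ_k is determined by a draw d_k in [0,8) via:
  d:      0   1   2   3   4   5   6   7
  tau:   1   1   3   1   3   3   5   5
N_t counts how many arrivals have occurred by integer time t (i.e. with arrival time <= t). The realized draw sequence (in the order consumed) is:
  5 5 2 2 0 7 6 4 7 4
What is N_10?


3

draw d_1=5: τ_1=3, arrival time A_1=3
draw d_2=5: τ_2=3, arrival time A_2=6
draw d_3=2: τ_3=3, arrival time A_3=9
draw d_4=2: τ_4=3, arrival time A_4=12
draw d_5=0: τ_5=1, arrival time A_5=13
draw d_6=7: τ_6=5, arrival time A_6=18
draw d_7=6: τ_7=5, arrival time A_7=23
draw d_8=4: τ_8=3, arrival time A_8=26
draw d_9=7: τ_9=5, arrival time A_9=31
draw d_10=4: τ_10=3, arrival time A_10=34
N_t over t=0..10: 0:0 1:0 2:0 3:1 4:1 5:1 6:2 7:2 8:2 9:3 10:3


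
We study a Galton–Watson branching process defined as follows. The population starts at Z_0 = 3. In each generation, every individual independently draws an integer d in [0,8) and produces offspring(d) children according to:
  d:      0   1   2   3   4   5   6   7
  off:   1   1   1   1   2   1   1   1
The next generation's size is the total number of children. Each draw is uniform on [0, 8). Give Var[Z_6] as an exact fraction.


333936089613/68719476736

Outcome values over d=0..7: [1, 1, 1, 1, 2, 1, 1, 1]
Σy = 9, Σy² = 11, M = 8
μ = 9/8 = 9/8,  σ² = 11/8 − (9/8)² = 7/64
V_0 = 0, E_0 = 3
V_1 = 7/64·E_0 + (9/8)²·V_0 = 21/64;  E_1 = 27/8
V_2 = 7/64·E_1 + (9/8)²·V_1 = 3213/4096;  E_2 = 243/64
V_3 = 7/64·E_2 + (9/8)²·V_2 = 369117/262144;  E_3 = 2187/512
V_4 = 7/64·E_3 + (9/8)²·V_3 = 37736685/16777216;  E_4 = 19683/4096
V_5 = 7/64·E_4 + (9/8)²·V_4 = 3621022461/1073741824;  E_5 = 177147/32768
V_6 = 7/64·E_5 + (9/8)²·V_5 = 333936089613/68719476736;  E_6 = 1594323/262144


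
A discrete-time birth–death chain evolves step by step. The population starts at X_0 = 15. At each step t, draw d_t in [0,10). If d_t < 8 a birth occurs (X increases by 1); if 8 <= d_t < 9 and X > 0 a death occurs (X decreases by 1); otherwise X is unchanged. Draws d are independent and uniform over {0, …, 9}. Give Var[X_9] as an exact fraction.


X can drop by at most 1 per step and X_0 = 15 > T = 9, so X_t >= 15 − t >= 6 > 0 for every t <= 9: the floor at 0 (the 'and X > 0' condition) never binds. Hence X_9 = X_0 + Σ_{t<9} Y_t with i.i.d. increments Y_t = y(d_t) ∈ {+1, −1, 0}.
Outcome values over d=0..9: [1, 1, 1, 1, 1, 1, 1, 1, -1, 0]
Σy = 7, Σy² = 9, M = 10
μ = 7/10 = 7/10,  σ² = 9/10 − (7/10)² = 41/100
Independent increments: Var[X_9] = 9·σ² = 9·(41/100) = 369/100

369/100


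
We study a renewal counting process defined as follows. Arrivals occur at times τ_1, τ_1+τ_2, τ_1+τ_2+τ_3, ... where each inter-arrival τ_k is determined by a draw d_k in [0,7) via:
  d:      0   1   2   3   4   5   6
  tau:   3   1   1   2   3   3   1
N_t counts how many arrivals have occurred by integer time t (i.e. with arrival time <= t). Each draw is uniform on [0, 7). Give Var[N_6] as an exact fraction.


Inter-arrival values over d=0..6: [3, 1, 1, 2, 3, 3, 1]
Each d has probability 1/7, so the pmf of τ is: f(1) = 3/7, f(2) = 1/7, f(3) = 3/7
Let p_n(j) = P(N_n = j), with p_0 = [1]. Condition on τ_1: p_n(0) = P(τ > n), and for j >= 1, p_n(j) = Σ_{k<=n} f(k)·p_{n−k}(j−1)
p_1 = [4/7, 3/7]  (j = 0..1)
p_2 = [3/7, 19/49, 9/49]  (j = 0..2)
p_3 = [0, 34/49, 78/343, 27/343]  (j = 0..3)
p_4 = [0, 15/49, 184/343, 297/2401, 81/2401]  (j = 0..4)
p_5 = [0, 9/49, 136/343, 117/343, 1080/16807, 243/16807]  (j = 0..5)
p_6 = [0, 0, 144/343, 118/343, 3321/16807, 3807/117649, 729/117649]  (j = 0..6)
E[N_6] = Σ j·p_6(j) = 336603/117649;  E[N_6²] = Σ j²·p_6(j) = 1055205/117649
Var[N_6] = 1055205/117649 − (336603/117649)² = 10842233436/13841287201

10842233436/13841287201


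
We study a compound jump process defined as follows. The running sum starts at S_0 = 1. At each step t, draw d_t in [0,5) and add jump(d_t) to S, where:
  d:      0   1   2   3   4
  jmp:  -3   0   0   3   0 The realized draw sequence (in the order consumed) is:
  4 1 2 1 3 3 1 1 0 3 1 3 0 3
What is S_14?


t=0: S=1, d=4, jump=0, S_1=1
t=1: S=1, d=1, jump=0, S_2=1
t=2: S=1, d=2, jump=0, S_3=1
t=3: S=1, d=1, jump=0, S_4=1
t=4: S=1, d=3, jump=3, S_5=4
t=5: S=4, d=3, jump=3, S_6=7
t=6: S=7, d=1, jump=0, S_7=7
t=7: S=7, d=1, jump=0, S_8=7
t=8: S=7, d=0, jump=-3, S_9=4
t=9: S=4, d=3, jump=3, S_10=7
t=10: S=7, d=1, jump=0, S_11=7
t=11: S=7, d=3, jump=3, S_12=10
t=12: S=10, d=0, jump=-3, S_13=7
t=13: S=7, d=3, jump=3, S_14=10

10


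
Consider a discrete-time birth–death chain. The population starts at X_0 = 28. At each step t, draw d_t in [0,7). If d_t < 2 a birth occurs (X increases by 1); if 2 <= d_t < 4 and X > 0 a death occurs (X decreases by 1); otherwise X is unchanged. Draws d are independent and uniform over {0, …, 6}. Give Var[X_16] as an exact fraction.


X can drop by at most 1 per step and X_0 = 28 > T = 16, so X_t >= 28 − t >= 12 > 0 for every t <= 16: the floor at 0 (the 'and X > 0' condition) never binds. Hence X_16 = X_0 + Σ_{t<16} Y_t with i.i.d. increments Y_t = y(d_t) ∈ {+1, −1, 0}.
Outcome values over d=0..6: [1, 1, -1, -1, 0, 0, 0]
Σy = 0, Σy² = 4, M = 7
μ = 0/7 = 0,  σ² = 4/7 − (0)² = 4/7
Independent increments: Var[X_16] = 16·σ² = 16·(4/7) = 64/7

64/7


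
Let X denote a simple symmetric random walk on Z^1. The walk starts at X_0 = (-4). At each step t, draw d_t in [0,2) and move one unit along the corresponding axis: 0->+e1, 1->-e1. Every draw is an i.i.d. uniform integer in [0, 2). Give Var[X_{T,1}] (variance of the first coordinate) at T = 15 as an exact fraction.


15

Outcome values over d=0..1: [1, -1]
Σy = 0, Σy² = 2, M = 2
μ = 0/2 = 0,  σ² = 2/2 − (0)² = 1
Independent increments: Var[X_15] = 15·σ² = 15·(1) = 15


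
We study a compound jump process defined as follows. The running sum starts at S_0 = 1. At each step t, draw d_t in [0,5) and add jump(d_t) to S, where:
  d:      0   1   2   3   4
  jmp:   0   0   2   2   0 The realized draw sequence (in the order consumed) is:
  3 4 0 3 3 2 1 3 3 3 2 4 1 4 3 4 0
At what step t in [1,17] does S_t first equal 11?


8

t=0: S=1, d=3, jump=2, S_1=3
t=1: S=3, d=4, jump=0, S_2=3
t=2: S=3, d=0, jump=0, S_3=3
t=3: S=3, d=3, jump=2, S_4=5
t=4: S=5, d=3, jump=2, S_5=7
t=5: S=7, d=2, jump=2, S_6=9
t=6: S=9, d=1, jump=0, S_7=9
t=7: S=9, d=3, jump=2, S_8=11
t=8: S=11, d=3, jump=2, S_9=13
t=9: S=13, d=3, jump=2, S_10=15
t=10: S=15, d=2, jump=2, S_11=17
t=11: S=17, d=4, jump=0, S_12=17
t=12: S=17, d=1, jump=0, S_13=17
t=13: S=17, d=4, jump=0, S_14=17
t=14: S=17, d=3, jump=2, S_15=19
t=15: S=19, d=4, jump=0, S_16=19
t=16: S=19, d=0, jump=0, S_17=19


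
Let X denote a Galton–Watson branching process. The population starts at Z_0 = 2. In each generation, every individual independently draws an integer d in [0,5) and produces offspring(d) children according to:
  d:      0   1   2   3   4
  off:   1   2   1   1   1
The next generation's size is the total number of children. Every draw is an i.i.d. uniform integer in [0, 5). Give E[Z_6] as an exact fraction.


93312/15625

Outcome values over d=0..4: [1, 2, 1, 1, 1]
Σy = 6, Σy² = 8, M = 5
μ = 6/5 = 6/5,  σ² = 8/5 − (6/5)² = 4/25
E[Z_0] = 2
E[Z_1] = 6/5·E[Z_0] = 12/5
E[Z_2] = 6/5·E[Z_1] = 72/25
E[Z_3] = 6/5·E[Z_2] = 432/125
E[Z_4] = 6/5·E[Z_3] = 2592/625
E[Z_5] = 6/5·E[Z_4] = 15552/3125
E[Z_6] = 6/5·E[Z_5] = 93312/15625


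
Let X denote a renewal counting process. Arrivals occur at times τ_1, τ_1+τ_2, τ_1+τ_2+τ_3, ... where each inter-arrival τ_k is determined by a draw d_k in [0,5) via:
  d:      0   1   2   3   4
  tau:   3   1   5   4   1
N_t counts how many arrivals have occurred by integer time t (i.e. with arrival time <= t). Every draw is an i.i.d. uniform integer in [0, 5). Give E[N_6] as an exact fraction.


31674/15625

Inter-arrival values over d=0..4: [3, 1, 5, 4, 1]
Each d has probability 1/5, so the pmf of τ is: f(1) = 2/5, f(3) = 1/5, f(4) = 1/5, f(5) = 1/5
Renewal equation for m(n) = E[N_n]: condition on τ_1 = k (if k <= n, one arrival plus a fresh copy on the remaining n−k steps): m(n) = F(n) + Σ_{k<=n} f(k)·m(n−k), where F(n) = P(τ <= n) and m(0) = 0
m(1) = F(1) = 2/5
m(2) = F(2) + f(1)·m(1) = 2/5 + 2/5·2/5 = 14/25
m(3) = F(3) + f(1)·m(2) = 3/5 + 2/5·14/25 = 103/125
m(4) = F(4) + f(1)·m(3) + f(3)·m(1) = 4/5 + 2/5·103/125 + 1/5·2/5 = 756/625
m(5) = F(5) + f(1)·m(4) + f(3)·m(2) + f(4)·m(1) = 1 + 2/5·756/625 + 1/5·14/25 + 1/5·2/5 = 5237/3125
m(6) = F(6) + f(1)·m(5) + f(3)·m(3) + f(4)·m(2) + f(5)·m(1) = 1 + 2/5·5237/3125 + 1/5·103/125 + 1/5·14/25 + 1/5·2/5 = 31674/15625
E[N_6] = m(6) = 31674/15625


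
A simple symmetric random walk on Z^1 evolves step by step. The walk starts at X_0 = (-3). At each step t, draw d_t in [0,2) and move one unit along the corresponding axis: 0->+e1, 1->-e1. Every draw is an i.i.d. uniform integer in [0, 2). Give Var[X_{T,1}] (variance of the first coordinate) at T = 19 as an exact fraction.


19

Outcome values over d=0..1: [1, -1]
Σy = 0, Σy² = 2, M = 2
μ = 0/2 = 0,  σ² = 2/2 − (0)² = 1
Independent increments: Var[X_19] = 19·σ² = 19·(1) = 19


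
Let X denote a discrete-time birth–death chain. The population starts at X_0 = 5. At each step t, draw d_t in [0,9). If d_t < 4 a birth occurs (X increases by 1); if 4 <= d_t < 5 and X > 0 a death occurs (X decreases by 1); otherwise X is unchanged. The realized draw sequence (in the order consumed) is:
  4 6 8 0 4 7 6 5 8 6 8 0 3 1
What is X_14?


t=0: X=5, d=4 → death, X_1=4
t=1: X=4, d=6 → hold, X_2=4
t=2: X=4, d=8 → hold, X_3=4
t=3: X=4, d=0 → birth, X_4=5
t=4: X=5, d=4 → death, X_5=4
t=5: X=4, d=7 → hold, X_6=4
t=6: X=4, d=6 → hold, X_7=4
t=7: X=4, d=5 → hold, X_8=4
t=8: X=4, d=8 → hold, X_9=4
t=9: X=4, d=6 → hold, X_10=4
t=10: X=4, d=8 → hold, X_11=4
t=11: X=4, d=0 → birth, X_12=5
t=12: X=5, d=3 → birth, X_13=6
t=13: X=6, d=1 → birth, X_14=7

7


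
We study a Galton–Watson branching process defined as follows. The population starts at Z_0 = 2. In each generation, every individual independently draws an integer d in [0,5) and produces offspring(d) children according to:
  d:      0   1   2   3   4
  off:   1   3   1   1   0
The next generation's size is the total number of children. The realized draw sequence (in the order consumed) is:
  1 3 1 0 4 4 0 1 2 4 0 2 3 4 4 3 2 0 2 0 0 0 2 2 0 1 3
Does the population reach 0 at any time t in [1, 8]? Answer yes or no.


no

gen 0: Z_0=2, draws=[1, 3], offspring=[3, 1], Z_1=4
gen 1: Z_1=4, draws=[1, 0, 4, 4], offspring=[3, 1, 0, 0], Z_2=4
gen 2: Z_2=4, draws=[0, 1, 2, 4], offspring=[1, 3, 1, 0], Z_3=5
gen 3: Z_3=5, draws=[0, 2, 3, 4, 4], offspring=[1, 1, 1, 0, 0], Z_4=3
gen 4: Z_4=3, draws=[3, 2, 0], offspring=[1, 1, 1], Z_5=3
gen 5: Z_5=3, draws=[2, 0, 0], offspring=[1, 1, 1], Z_6=3
gen 6: Z_6=3, draws=[0, 2, 2], offspring=[1, 1, 1], Z_7=3
gen 7: Z_7=3, draws=[0, 1, 3], offspring=[1, 3, 1], Z_8=5


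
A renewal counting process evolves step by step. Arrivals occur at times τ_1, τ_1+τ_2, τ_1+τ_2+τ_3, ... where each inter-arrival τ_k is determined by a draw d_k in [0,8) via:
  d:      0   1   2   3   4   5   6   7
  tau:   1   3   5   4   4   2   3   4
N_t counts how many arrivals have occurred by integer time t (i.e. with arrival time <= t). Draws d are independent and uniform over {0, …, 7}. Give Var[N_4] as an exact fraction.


4606911/16777216

Inter-arrival values over d=0..7: [1, 3, 5, 4, 4, 2, 3, 4]
Each d has probability 1/8, so the pmf of τ is: f(1) = 1/8, f(2) = 1/8, f(3) = 1/4, f(4) = 3/8, f(5) = 1/8
Let p_n(j) = P(N_n = j), with p_0 = [1]. Condition on τ_1: p_n(0) = P(τ > n), and for j >= 1, p_n(j) = Σ_{k<=n} f(k)·p_{n−k}(j−1)
p_1 = [7/8, 1/8]  (j = 0..1)
p_2 = [3/4, 15/64, 1/64]  (j = 0..2)
p_3 = [1/2, 29/64, 23/512, 1/512]  (j = 0..3)
p_4 = [1/8, 3/4, 15/128, 31/4096, 1/4096]  (j = 0..4)
E[N_4] = Σ j·p_4(j) = 4129/4096;  E[N_4²] = Σ j²·p_4(j) = 5287/4096
Var[N_4] = 5287/4096 − (4129/4096)² = 4606911/16777216


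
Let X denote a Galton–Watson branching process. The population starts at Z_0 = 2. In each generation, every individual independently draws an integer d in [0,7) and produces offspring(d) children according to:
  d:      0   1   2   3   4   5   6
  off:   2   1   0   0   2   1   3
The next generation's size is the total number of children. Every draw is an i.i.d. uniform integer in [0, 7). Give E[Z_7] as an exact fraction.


Outcome values over d=0..6: [2, 1, 0, 0, 2, 1, 3]
Σy = 9, Σy² = 19, M = 7
μ = 9/7 = 9/7,  σ² = 19/7 − (9/7)² = 52/49
E[Z_0] = 2
E[Z_1] = 9/7·E[Z_0] = 18/7
E[Z_2] = 9/7·E[Z_1] = 162/49
E[Z_3] = 9/7·E[Z_2] = 1458/343
E[Z_4] = 9/7·E[Z_3] = 13122/2401
E[Z_5] = 9/7·E[Z_4] = 118098/16807
E[Z_6] = 9/7·E[Z_5] = 1062882/117649
E[Z_7] = 9/7·E[Z_6] = 9565938/823543

9565938/823543


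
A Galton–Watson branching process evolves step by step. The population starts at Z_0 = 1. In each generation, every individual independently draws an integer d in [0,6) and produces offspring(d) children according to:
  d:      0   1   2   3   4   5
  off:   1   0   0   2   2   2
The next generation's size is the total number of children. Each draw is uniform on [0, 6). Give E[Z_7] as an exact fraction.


823543/279936

Outcome values over d=0..5: [1, 0, 0, 2, 2, 2]
Σy = 7, Σy² = 13, M = 6
μ = 7/6 = 7/6,  σ² = 13/6 − (7/6)² = 29/36
E[Z_0] = 1
E[Z_1] = 7/6·E[Z_0] = 7/6
E[Z_2] = 7/6·E[Z_1] = 49/36
E[Z_3] = 7/6·E[Z_2] = 343/216
E[Z_4] = 7/6·E[Z_3] = 2401/1296
E[Z_5] = 7/6·E[Z_4] = 16807/7776
E[Z_6] = 7/6·E[Z_5] = 117649/46656
E[Z_7] = 7/6·E[Z_6] = 823543/279936


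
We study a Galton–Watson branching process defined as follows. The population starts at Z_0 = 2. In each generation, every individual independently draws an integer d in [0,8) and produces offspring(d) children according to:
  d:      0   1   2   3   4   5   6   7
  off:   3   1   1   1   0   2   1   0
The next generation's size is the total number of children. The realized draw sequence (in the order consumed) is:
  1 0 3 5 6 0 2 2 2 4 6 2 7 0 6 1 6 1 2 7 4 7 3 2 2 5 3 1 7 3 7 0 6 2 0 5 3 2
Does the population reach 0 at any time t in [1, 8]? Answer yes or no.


gen 0: Z_0=2, draws=[1, 0], offspring=[1, 3], Z_1=4
gen 1: Z_1=4, draws=[3, 5, 6, 0], offspring=[1, 2, 1, 3], Z_2=7
gen 2: Z_2=7, draws=[2, 2, 2, 4, 6, 2, 7], offspring=[1, 1, 1, 0, 1, 1, 0], Z_3=5
gen 3: Z_3=5, draws=[0, 6, 1, 6, 1], offspring=[3, 1, 1, 1, 1], Z_4=7
gen 4: Z_4=7, draws=[2, 7, 4, 7, 3, 2, 2], offspring=[1, 0, 0, 0, 1, 1, 1], Z_5=4
gen 5: Z_5=4, draws=[5, 3, 1, 7], offspring=[2, 1, 1, 0], Z_6=4
gen 6: Z_6=4, draws=[3, 7, 0, 6], offspring=[1, 0, 3, 1], Z_7=5
gen 7: Z_7=5, draws=[2, 0, 5, 3, 2], offspring=[1, 3, 2, 1, 1], Z_8=8

no


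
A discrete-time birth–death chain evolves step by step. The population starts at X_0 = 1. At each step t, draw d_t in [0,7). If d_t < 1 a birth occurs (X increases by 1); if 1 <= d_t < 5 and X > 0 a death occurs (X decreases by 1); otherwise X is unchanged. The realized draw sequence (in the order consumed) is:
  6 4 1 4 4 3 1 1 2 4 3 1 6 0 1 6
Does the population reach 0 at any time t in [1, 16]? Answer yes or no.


t=0: X=1, d=6 → hold, X_1=1
t=1: X=1, d=4 → death, X_2=0
t=2: X=0, d=1 → hold, X_3=0
t=3: X=0, d=4 → hold, X_4=0
t=4: X=0, d=4 → hold, X_5=0
t=5: X=0, d=3 → hold, X_6=0
t=6: X=0, d=1 → hold, X_7=0
t=7: X=0, d=1 → hold, X_8=0
t=8: X=0, d=2 → hold, X_9=0
t=9: X=0, d=4 → hold, X_10=0
t=10: X=0, d=3 → hold, X_11=0
t=11: X=0, d=1 → hold, X_12=0
t=12: X=0, d=6 → hold, X_13=0
t=13: X=0, d=0 → birth, X_14=1
t=14: X=1, d=1 → death, X_15=0
t=15: X=0, d=6 → hold, X_16=0

yes


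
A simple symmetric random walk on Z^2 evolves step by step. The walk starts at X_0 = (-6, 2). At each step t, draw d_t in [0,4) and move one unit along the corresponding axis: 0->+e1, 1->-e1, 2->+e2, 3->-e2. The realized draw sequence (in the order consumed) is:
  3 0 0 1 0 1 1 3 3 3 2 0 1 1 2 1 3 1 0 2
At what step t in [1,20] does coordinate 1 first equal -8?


t=0: X=(-6, 2), d=3 → -e2, X_1=(-6, 1)
t=1: X=(-6, 1), d=0 → +e1, X_2=(-5, 1)
t=2: X=(-5, 1), d=0 → +e1, X_3=(-4, 1)
t=3: X=(-4, 1), d=1 → -e1, X_4=(-5, 1)
t=4: X=(-5, 1), d=0 → +e1, X_5=(-4, 1)
t=5: X=(-4, 1), d=1 → -e1, X_6=(-5, 1)
t=6: X=(-5, 1), d=1 → -e1, X_7=(-6, 1)
t=7: X=(-6, 1), d=3 → -e2, X_8=(-6, 0)
t=8: X=(-6, 0), d=3 → -e2, X_9=(-6, -1)
t=9: X=(-6, -1), d=3 → -e2, X_10=(-6, -2)
t=10: X=(-6, -2), d=2 → +e2, X_11=(-6, -1)
t=11: X=(-6, -1), d=0 → +e1, X_12=(-5, -1)
t=12: X=(-5, -1), d=1 → -e1, X_13=(-6, -1)
t=13: X=(-6, -1), d=1 → -e1, X_14=(-7, -1)
t=14: X=(-7, -1), d=2 → +e2, X_15=(-7, 0)
t=15: X=(-7, 0), d=1 → -e1, X_16=(-8, 0)
t=16: X=(-8, 0), d=3 → -e2, X_17=(-8, -1)
t=17: X=(-8, -1), d=1 → -e1, X_18=(-9, -1)
t=18: X=(-9, -1), d=0 → +e1, X_19=(-8, -1)
t=19: X=(-8, -1), d=2 → +e2, X_20=(-8, 0)

16


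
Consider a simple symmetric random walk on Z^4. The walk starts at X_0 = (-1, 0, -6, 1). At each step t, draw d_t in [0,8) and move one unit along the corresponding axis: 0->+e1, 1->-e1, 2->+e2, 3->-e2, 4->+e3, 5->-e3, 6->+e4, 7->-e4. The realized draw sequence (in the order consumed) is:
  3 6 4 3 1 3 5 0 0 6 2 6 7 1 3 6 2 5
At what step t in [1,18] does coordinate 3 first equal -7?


18

t=0: X=(-1, 0, -6, 1), d=3 → -e2, X_1=(-1, -1, -6, 1)
t=1: X=(-1, -1, -6, 1), d=6 → +e4, X_2=(-1, -1, -6, 2)
t=2: X=(-1, -1, -6, 2), d=4 → +e3, X_3=(-1, -1, -5, 2)
t=3: X=(-1, -1, -5, 2), d=3 → -e2, X_4=(-1, -2, -5, 2)
t=4: X=(-1, -2, -5, 2), d=1 → -e1, X_5=(-2, -2, -5, 2)
t=5: X=(-2, -2, -5, 2), d=3 → -e2, X_6=(-2, -3, -5, 2)
t=6: X=(-2, -3, -5, 2), d=5 → -e3, X_7=(-2, -3, -6, 2)
t=7: X=(-2, -3, -6, 2), d=0 → +e1, X_8=(-1, -3, -6, 2)
t=8: X=(-1, -3, -6, 2), d=0 → +e1, X_9=(0, -3, -6, 2)
t=9: X=(0, -3, -6, 2), d=6 → +e4, X_10=(0, -3, -6, 3)
t=10: X=(0, -3, -6, 3), d=2 → +e2, X_11=(0, -2, -6, 3)
t=11: X=(0, -2, -6, 3), d=6 → +e4, X_12=(0, -2, -6, 4)
t=12: X=(0, -2, -6, 4), d=7 → -e4, X_13=(0, -2, -6, 3)
t=13: X=(0, -2, -6, 3), d=1 → -e1, X_14=(-1, -2, -6, 3)
t=14: X=(-1, -2, -6, 3), d=3 → -e2, X_15=(-1, -3, -6, 3)
t=15: X=(-1, -3, -6, 3), d=6 → +e4, X_16=(-1, -3, -6, 4)
t=16: X=(-1, -3, -6, 4), d=2 → +e2, X_17=(-1, -2, -6, 4)
t=17: X=(-1, -2, -6, 4), d=5 → -e3, X_18=(-1, -2, -7, 4)


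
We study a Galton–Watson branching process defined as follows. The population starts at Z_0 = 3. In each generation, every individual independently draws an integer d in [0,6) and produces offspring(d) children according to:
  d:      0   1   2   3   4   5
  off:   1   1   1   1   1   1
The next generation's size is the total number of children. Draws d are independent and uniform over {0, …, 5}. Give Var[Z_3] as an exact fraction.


0

Outcome values over d=0..5: [1, 1, 1, 1, 1, 1]
Σy = 6, Σy² = 6, M = 6
μ = 6/6 = 1,  σ² = 6/6 − (1)² = 0
V_0 = 0, E_0 = 3
V_1 = 0·E_0 + (1)²·V_0 = 0;  E_1 = 3
V_2 = 0·E_1 + (1)²·V_1 = 0;  E_2 = 3
V_3 = 0·E_2 + (1)²·V_2 = 0;  E_3 = 3


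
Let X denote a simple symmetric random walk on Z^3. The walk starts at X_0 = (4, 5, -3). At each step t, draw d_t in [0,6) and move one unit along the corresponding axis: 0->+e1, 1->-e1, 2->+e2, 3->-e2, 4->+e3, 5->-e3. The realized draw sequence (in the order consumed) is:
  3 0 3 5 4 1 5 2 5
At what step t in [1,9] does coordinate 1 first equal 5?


t=0: X=(4, 5, -3), d=3 → -e2, X_1=(4, 4, -3)
t=1: X=(4, 4, -3), d=0 → +e1, X_2=(5, 4, -3)
t=2: X=(5, 4, -3), d=3 → -e2, X_3=(5, 3, -3)
t=3: X=(5, 3, -3), d=5 → -e3, X_4=(5, 3, -4)
t=4: X=(5, 3, -4), d=4 → +e3, X_5=(5, 3, -3)
t=5: X=(5, 3, -3), d=1 → -e1, X_6=(4, 3, -3)
t=6: X=(4, 3, -3), d=5 → -e3, X_7=(4, 3, -4)
t=7: X=(4, 3, -4), d=2 → +e2, X_8=(4, 4, -4)
t=8: X=(4, 4, -4), d=5 → -e3, X_9=(4, 4, -5)

2


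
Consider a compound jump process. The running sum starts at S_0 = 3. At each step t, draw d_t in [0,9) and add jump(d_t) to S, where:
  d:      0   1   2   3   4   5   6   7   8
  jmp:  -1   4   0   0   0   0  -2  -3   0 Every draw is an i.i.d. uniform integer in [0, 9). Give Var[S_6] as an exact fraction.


Outcome values over d=0..8: [-1, 4, 0, 0, 0, 0, -2, -3, 0]
Σy = -2, Σy² = 30, M = 9
μ = -2/9 = -2/9,  σ² = 30/9 − (-2/9)² = 266/81
Independent increments: Var[S_6] = 6·σ² = 6·(266/81) = 532/27

532/27


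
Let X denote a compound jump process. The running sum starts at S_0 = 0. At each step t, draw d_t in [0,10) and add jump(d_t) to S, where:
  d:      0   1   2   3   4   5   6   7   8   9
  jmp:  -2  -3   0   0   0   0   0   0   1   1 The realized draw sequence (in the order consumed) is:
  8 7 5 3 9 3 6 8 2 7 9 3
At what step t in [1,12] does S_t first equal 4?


t=0: S=0, d=8, jump=1, S_1=1
t=1: S=1, d=7, jump=0, S_2=1
t=2: S=1, d=5, jump=0, S_3=1
t=3: S=1, d=3, jump=0, S_4=1
t=4: S=1, d=9, jump=1, S_5=2
t=5: S=2, d=3, jump=0, S_6=2
t=6: S=2, d=6, jump=0, S_7=2
t=7: S=2, d=8, jump=1, S_8=3
t=8: S=3, d=2, jump=0, S_9=3
t=9: S=3, d=7, jump=0, S_10=3
t=10: S=3, d=9, jump=1, S_11=4
t=11: S=4, d=3, jump=0, S_12=4

11


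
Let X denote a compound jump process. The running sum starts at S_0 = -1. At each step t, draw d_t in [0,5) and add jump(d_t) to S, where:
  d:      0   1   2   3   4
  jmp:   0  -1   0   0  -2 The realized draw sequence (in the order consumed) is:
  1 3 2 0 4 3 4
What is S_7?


t=0: S=-1, d=1, jump=-1, S_1=-2
t=1: S=-2, d=3, jump=0, S_2=-2
t=2: S=-2, d=2, jump=0, S_3=-2
t=3: S=-2, d=0, jump=0, S_4=-2
t=4: S=-2, d=4, jump=-2, S_5=-4
t=5: S=-4, d=3, jump=0, S_6=-4
t=6: S=-4, d=4, jump=-2, S_7=-6

-6


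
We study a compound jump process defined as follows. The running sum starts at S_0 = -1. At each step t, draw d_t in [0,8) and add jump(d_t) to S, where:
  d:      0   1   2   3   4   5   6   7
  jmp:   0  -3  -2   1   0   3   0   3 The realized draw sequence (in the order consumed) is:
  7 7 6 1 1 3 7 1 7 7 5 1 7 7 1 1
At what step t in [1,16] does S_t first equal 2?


t=0: S=-1, d=7, jump=3, S_1=2
t=1: S=2, d=7, jump=3, S_2=5
t=2: S=5, d=6, jump=0, S_3=5
t=3: S=5, d=1, jump=-3, S_4=2
t=4: S=2, d=1, jump=-3, S_5=-1
t=5: S=-1, d=3, jump=1, S_6=0
t=6: S=0, d=7, jump=3, S_7=3
t=7: S=3, d=1, jump=-3, S_8=0
t=8: S=0, d=7, jump=3, S_9=3
t=9: S=3, d=7, jump=3, S_10=6
t=10: S=6, d=5, jump=3, S_11=9
t=11: S=9, d=1, jump=-3, S_12=6
t=12: S=6, d=7, jump=3, S_13=9
t=13: S=9, d=7, jump=3, S_14=12
t=14: S=12, d=1, jump=-3, S_15=9
t=15: S=9, d=1, jump=-3, S_16=6

1


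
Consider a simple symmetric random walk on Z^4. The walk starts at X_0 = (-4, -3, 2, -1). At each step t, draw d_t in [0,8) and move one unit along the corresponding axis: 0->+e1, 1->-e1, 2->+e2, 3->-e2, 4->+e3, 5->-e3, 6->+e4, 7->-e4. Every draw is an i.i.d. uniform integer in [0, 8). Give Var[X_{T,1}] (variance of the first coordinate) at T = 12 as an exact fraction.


3

Outcome values over d=0..7: [1, -1, 0, 0, 0, 0, 0, 0]
Σy = 0, Σy² = 2, M = 8
μ = 0/8 = 0,  σ² = 2/8 − (0)² = 1/4
Independent increments: Var[X_12] = 12·σ² = 12·(1/4) = 3


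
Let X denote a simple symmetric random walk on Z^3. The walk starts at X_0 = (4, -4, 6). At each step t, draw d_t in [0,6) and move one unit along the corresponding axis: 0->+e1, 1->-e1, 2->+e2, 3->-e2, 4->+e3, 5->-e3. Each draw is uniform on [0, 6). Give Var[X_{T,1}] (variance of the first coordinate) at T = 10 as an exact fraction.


Outcome values over d=0..5: [1, -1, 0, 0, 0, 0]
Σy = 0, Σy² = 2, M = 6
μ = 0/6 = 0,  σ² = 2/6 − (0)² = 1/3
Independent increments: Var[X_10] = 10·σ² = 10·(1/3) = 10/3

10/3


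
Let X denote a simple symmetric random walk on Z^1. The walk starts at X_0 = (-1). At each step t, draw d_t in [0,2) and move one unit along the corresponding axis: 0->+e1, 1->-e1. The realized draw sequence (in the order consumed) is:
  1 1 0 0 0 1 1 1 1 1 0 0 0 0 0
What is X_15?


(0)

t=0: X=(-1), d=1 → -e1, X_1=(-2)
t=1: X=(-2), d=1 → -e1, X_2=(-3)
t=2: X=(-3), d=0 → +e1, X_3=(-2)
t=3: X=(-2), d=0 → +e1, X_4=(-1)
t=4: X=(-1), d=0 → +e1, X_5=(0)
t=5: X=(0), d=1 → -e1, X_6=(-1)
t=6: X=(-1), d=1 → -e1, X_7=(-2)
t=7: X=(-2), d=1 → -e1, X_8=(-3)
t=8: X=(-3), d=1 → -e1, X_9=(-4)
t=9: X=(-4), d=1 → -e1, X_10=(-5)
t=10: X=(-5), d=0 → +e1, X_11=(-4)
t=11: X=(-4), d=0 → +e1, X_12=(-3)
t=12: X=(-3), d=0 → +e1, X_13=(-2)
t=13: X=(-2), d=0 → +e1, X_14=(-1)
t=14: X=(-1), d=0 → +e1, X_15=(0)
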